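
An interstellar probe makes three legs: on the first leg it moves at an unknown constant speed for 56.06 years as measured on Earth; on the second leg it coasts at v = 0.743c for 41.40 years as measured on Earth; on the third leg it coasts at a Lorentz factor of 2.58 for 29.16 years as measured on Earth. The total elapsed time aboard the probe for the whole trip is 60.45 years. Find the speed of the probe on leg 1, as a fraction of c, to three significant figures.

Leg 1: speed unknown; τ_1 = 56.06/γ_1.
Leg 2: γ = 1/√(1 − 0.743²) = 1/√0.4480 = 1.494; τ_2 = 41.40/1.494 = 27.71 years.
Leg 3: γ = 2.58; τ_3 = 29.16/2.580 = 11.30 years.
Total proper time: τ_1 + 27.71 + 11.30 = 60.45, so τ_1 = 60.45 − 39.01 = 21.44 years.
γ_1 = 56.06/21.44 = 2.615; β = √(1 − 1/γ²) = √0.8537.

β = 0.924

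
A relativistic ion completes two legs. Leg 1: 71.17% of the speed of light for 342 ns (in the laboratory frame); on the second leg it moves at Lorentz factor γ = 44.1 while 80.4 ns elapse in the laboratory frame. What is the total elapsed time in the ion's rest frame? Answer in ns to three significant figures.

τ = 242 ns

Leg 1: β = 0.7117; γ = 1/√(1 − 0.7117²) = 1/√0.4935 = 1.424; τ_1 = 342/1.424 = 240.2 ns.
Leg 2: γ = 44.1; τ_2 = 80.4/44.10 = 1.823 ns.
Total: 240.2 + 1.823 ns.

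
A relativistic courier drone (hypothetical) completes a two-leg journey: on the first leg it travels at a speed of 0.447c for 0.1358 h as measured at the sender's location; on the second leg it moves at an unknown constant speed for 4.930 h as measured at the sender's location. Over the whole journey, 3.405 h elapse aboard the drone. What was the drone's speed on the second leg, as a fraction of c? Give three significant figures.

Leg 1: γ = 1/√(1 − 0.447²) = 1/√0.8002 = 1.118; τ_1 = 0.1358/1.118 = 0.1215 h.
Leg 2: speed unknown; τ_2 = 4.930/γ_2.
Total proper time: 0.1215 + τ_2 = 3.405, so τ_2 = 3.405 − 0.1215 = 3.284 h.
γ_2 = 4.930/3.284 = 1.501; β = √(1 − 1/γ²) = √0.5564.

β = 0.746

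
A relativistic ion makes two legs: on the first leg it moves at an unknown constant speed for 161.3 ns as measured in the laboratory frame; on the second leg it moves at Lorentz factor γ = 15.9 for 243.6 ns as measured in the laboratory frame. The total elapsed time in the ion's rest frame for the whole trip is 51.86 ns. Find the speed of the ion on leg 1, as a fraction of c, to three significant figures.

Leg 1: speed unknown; τ_1 = 161.3/γ_1.
Leg 2: γ = 15.9; τ_2 = 243.6/15.90 = 15.32 ns.
Total proper time: τ_1 + 15.32 = 51.86, so τ_1 = 51.86 − 15.32 = 36.54 ns.
γ_1 = 161.3/36.54 = 4.414; β = √(1 − 1/γ²) = √0.9487.

β = 0.974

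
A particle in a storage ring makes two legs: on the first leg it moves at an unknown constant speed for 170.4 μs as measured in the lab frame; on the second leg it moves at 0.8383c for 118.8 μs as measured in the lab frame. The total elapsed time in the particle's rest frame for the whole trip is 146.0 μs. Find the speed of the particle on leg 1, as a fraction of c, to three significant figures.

Leg 1: speed unknown; τ_1 = 170.4/γ_1.
Leg 2: γ = 1/√(1 − 0.8383²) = 1/√0.2973 = 1.834; τ_2 = 118.8/1.834 = 64.77 μs.
Total proper time: τ_1 + 64.77 = 146.0, so τ_1 = 146.0 − 64.77 = 81.23 μs.
γ_1 = 170.4/81.23 = 2.098; β = √(1 − 1/γ²) = √0.7728.

β = 0.879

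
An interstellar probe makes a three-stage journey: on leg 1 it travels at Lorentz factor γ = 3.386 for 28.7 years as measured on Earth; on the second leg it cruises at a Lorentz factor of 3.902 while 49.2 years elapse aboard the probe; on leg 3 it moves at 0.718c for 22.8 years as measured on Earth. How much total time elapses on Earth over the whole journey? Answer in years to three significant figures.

Δt = 243 years

Leg 1: 28.7 years is already measured on Earth.
Leg 2: γ = 3.902; Δt_2 = 3.902 × 49.2 = 192.0 years.
Leg 3: 22.8 years is already measured on Earth.
Total: 28.70 + 192.0 + 22.80 years.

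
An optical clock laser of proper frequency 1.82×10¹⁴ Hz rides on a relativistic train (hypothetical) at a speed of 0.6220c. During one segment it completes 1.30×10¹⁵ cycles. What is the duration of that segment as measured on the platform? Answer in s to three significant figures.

Δt = 9.12 s

γ = 1/√(1 − 0.6220²) = 1/√0.6131 = 1.277
Proper time for N cycles: τ = N/f = 1.30×10¹⁵/(1.82×10¹⁴) = 7.143×10⁰ s = 7.143 s.
Lab-frame duration Δt = γτ = 1.277 × 7.143 = 9.122 s.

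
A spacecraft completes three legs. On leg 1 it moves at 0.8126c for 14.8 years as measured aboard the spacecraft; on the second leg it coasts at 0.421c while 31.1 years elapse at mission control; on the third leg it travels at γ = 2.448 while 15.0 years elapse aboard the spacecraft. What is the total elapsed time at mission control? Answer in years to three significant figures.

Leg 1: γ = 1/√(1 − 0.8126²) = 1/√0.3397 = 1.716; Δt_1 = 1.716 × 14.8 = 25.39 years.
Leg 2: 31.1 years is already measured at mission control.
Leg 3: γ = 2.448; Δt_3 = 2.448 × 15.0 = 36.72 years.
Total: 25.39 + 31.10 + 36.72 years.

Δt = 93.2 years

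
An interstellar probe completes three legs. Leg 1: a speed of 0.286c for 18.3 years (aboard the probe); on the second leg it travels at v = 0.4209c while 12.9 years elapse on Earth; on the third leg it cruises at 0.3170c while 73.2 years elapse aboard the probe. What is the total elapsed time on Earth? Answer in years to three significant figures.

Δt = 109 years

Leg 1: γ = 1/√(1 − 0.286²) = 1/√0.9182 = 1.044; Δt_1 = 1.044 × 18.3 = 19.10 years.
Leg 2: 12.9 years is already measured on Earth.
Leg 3: γ = 1/√(1 − 0.3170²) = 1/√0.8995 = 1.054; Δt_3 = 1.054 × 73.2 = 77.18 years.
Total: 19.10 + 12.90 + 77.18 years.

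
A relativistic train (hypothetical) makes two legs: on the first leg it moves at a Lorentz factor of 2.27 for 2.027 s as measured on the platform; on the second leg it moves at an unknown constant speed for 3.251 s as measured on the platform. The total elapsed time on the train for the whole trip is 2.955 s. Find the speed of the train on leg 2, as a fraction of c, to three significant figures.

β = 0.773

Leg 1: γ = 2.27; τ_1 = 2.027/2.270 = 0.8930 s.
Leg 2: speed unknown; τ_2 = 3.251/γ_2.
Total proper time: 0.8930 + τ_2 = 2.955, so τ_2 = 2.955 − 0.8930 = 2.062 s.
γ_2 = 3.251/2.062 = 1.577; β = √(1 − 1/γ²) = √0.5977.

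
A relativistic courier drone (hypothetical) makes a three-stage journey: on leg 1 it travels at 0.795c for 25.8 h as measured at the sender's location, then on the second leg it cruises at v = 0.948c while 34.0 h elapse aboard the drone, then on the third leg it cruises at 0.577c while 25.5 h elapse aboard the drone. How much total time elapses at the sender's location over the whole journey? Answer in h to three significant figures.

Leg 1: 25.8 h is already measured at the sender's location.
Leg 2: γ = 1/√(1 − 0.948²) = 1/√0.1013 = 3.142; Δt_2 = 3.142 × 34.0 = 106.8 h.
Leg 3: γ = 1/√(1 − 0.577²) = 1/√0.6671 = 1.224; Δt_3 = 1.224 × 25.5 = 31.22 h.
Total: 25.80 + 106.8 + 31.22 h.

Δt = 164 h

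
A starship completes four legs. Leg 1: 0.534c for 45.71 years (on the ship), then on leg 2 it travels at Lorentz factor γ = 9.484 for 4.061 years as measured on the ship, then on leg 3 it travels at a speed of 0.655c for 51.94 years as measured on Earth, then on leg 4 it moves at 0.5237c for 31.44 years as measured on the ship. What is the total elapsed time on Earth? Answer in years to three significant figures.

Leg 1: γ = 1/√(1 − 0.534²) = 1/√0.7148 = 1.183; Δt_1 = 1.183 × 45.71 = 54.06 years.
Leg 2: γ = 9.484; Δt_2 = 9.484 × 4.061 = 38.51 years.
Leg 3: 51.94 years is already measured on Earth.
Leg 4: γ = 1/√(1 − 0.5237²) = 1/√0.7257 = 1.174; Δt_4 = 1.174 × 31.44 = 36.91 years.
Total: 54.06 + 38.51 + 51.94 + 36.91 years.

Δt = 181 years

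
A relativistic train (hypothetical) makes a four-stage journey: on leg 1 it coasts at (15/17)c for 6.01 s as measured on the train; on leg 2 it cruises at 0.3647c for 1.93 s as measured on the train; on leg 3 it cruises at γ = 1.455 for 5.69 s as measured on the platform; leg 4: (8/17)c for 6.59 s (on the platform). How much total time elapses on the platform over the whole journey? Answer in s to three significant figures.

Δt = 27.1 s

Leg 1: γ = 1/√(1 − (15/17)²) = 17/8 = 2.125; Δt_1 = 2.125 × 6.01 = 12.77 s.
Leg 2: γ = 1/√(1 − 0.3647²) = 1/√0.8670 = 1.074; Δt_2 = 1.074 × 1.93 = 2.073 s.
Leg 3: 5.69 s is already measured on the platform.
Leg 4: 6.59 s is already measured on the platform.
Total: 12.77 + 2.073 + 5.690 + 6.590 s.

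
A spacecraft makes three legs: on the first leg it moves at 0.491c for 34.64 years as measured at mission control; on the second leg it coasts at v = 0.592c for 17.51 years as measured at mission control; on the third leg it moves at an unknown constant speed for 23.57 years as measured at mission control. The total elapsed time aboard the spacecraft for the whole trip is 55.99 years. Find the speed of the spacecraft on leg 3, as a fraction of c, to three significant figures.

β = 0.868

Leg 1: γ = 1/√(1 − 0.491²) = 1/√0.7589 = 1.148; τ_1 = 34.64/1.148 = 30.18 years.
Leg 2: γ = 1/√(1 − 0.592²) = 1/√0.6495 = 1.241; τ_2 = 17.51/1.241 = 14.11 years.
Leg 3: speed unknown; τ_3 = 23.57/γ_3.
Total proper time: 30.18 + 14.11 + τ_3 = 55.99, so τ_3 = 55.99 − 44.29 = 11.70 years.
γ_3 = 23.57/11.70 = 2.014; β = √(1 − 1/γ²) = √0.7535.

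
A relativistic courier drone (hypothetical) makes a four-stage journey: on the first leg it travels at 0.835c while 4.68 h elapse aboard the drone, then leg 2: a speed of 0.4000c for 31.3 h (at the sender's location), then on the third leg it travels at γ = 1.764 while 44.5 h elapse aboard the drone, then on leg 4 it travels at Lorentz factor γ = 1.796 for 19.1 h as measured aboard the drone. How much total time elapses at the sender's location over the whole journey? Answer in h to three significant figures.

Leg 1: γ = 1/√(1 − 0.835²) = 1/√0.3028 = 1.817; Δt_1 = 1.817 × 4.68 = 8.505 h.
Leg 2: 31.3 h is already measured at the sender's location.
Leg 3: γ = 1.764; Δt_3 = 1.764 × 44.5 = 78.50 h.
Leg 4: γ = 1.796; Δt_4 = 1.796 × 19.1 = 34.30 h.
Total: 8.505 + 31.30 + 78.50 + 34.30 h.

Δt = 153 h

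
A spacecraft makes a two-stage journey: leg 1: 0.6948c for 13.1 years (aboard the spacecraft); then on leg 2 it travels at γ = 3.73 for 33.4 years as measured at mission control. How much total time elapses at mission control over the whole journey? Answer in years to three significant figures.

Δt = 51.6 years

Leg 1: γ = 1/√(1 − 0.6948²) = 1/√0.5173 = 1.390; Δt_1 = 1.390 × 13.1 = 18.21 years.
Leg 2: 33.4 years is already measured at mission control.
Total: 18.21 + 33.40 years.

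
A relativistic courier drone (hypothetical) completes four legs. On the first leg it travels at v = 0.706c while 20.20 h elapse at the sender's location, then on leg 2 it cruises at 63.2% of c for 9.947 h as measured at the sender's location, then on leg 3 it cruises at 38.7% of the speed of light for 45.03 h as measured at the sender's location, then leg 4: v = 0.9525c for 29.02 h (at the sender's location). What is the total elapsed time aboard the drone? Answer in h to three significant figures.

τ = 72.4 h

Leg 1: γ = 1/√(1 − 0.706²) = 1/√0.5016 = 1.412; τ_1 = 20.20/1.412 = 14.31 h.
Leg 2: β = 0.632; γ = 1/√(1 − 0.632²) = 1/√0.6006 = 1.290; τ_2 = 9.947/1.290 = 7.709 h.
Leg 3: β = 0.387; γ = 1/√(1 − 0.387²) = 1/√0.8502 = 1.085; τ_3 = 45.03/1.085 = 41.52 h.
Leg 4: γ = 1/√(1 − 0.9525²) = 1/√0.09274 = 3.284; τ_4 = 29.02/3.284 = 8.838 h.
Total: 14.31 + 7.709 + 41.52 + 8.838 h.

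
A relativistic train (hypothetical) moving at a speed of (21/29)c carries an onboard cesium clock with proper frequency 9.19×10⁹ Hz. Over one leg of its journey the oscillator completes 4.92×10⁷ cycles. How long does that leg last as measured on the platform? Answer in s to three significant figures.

γ = 1/√(1 − (21/29)²) = 29/20 = 1.450
Proper time for N cycles: τ = N/f = 4.92×10⁷/(9.19×10⁹) = 5.354×10⁻³ s = 0.005354 s.
Lab-frame duration Δt = γτ = 1.450 × 0.005354 = 0.007763 s.

Δt = 0.00776 s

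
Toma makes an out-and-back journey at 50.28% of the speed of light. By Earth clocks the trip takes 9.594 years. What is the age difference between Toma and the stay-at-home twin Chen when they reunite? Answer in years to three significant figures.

Δt − τ = 1.30 years

β = 0.5028; γ = 1/√(1 − 0.5028²) = 1/√0.7472 = 1.157
Toma's elapsed proper time: τ = 9.594/1.157 = 8.293 years.
Age gap = Δt − τ = 9.594 − 8.293 years.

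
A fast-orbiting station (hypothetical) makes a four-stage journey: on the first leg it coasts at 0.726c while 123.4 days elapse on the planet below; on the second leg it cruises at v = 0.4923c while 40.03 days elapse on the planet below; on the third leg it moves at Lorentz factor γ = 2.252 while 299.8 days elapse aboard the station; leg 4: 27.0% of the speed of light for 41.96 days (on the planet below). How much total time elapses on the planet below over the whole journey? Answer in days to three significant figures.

Δt = 881 days

Leg 1: 123.4 days is already measured on the planet below.
Leg 2: 40.03 days is already measured on the planet below.
Leg 3: γ = 2.252; Δt_3 = 2.252 × 299.8 = 675.1 days.
Leg 4: 41.96 days is already measured on the planet below.
Total: 123.4 + 40.03 + 675.1 + 41.96 days.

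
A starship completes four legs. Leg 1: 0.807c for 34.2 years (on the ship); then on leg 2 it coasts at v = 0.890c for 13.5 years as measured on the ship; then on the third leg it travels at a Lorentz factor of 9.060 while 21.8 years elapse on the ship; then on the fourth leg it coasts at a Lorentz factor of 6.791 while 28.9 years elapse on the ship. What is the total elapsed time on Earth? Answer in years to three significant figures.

Δt = 481 years

Leg 1: γ = 1/√(1 − 0.807²) = 1/√0.3488 = 1.693; Δt_1 = 1.693 × 34.2 = 57.91 years.
Leg 2: γ = 1/√(1 − 0.890²) = 1/√0.2079 = 2.193; Δt_2 = 2.193 × 13.5 = 29.61 years.
Leg 3: γ = 9.060; Δt_3 = 9.060 × 21.8 = 197.5 years.
Leg 4: γ = 6.791; Δt_4 = 6.791 × 28.9 = 196.3 years.
Total: 57.91 + 29.61 + 197.5 + 196.3 years.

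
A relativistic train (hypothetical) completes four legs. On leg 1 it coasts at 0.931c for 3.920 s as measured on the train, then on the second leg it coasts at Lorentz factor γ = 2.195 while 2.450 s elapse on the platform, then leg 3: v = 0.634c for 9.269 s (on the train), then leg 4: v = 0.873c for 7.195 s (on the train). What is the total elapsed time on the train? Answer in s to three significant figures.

Leg 1: 3.920 s is already measured on the train.
Leg 2: γ = 2.195; τ_2 = 2.450/2.195 = 1.116 s.
Leg 3: 9.269 s is already measured on the train.
Leg 4: 7.195 s is already measured on the train.
Total: 3.920 + 1.116 + 9.269 + 7.195 s.

τ = 21.5 s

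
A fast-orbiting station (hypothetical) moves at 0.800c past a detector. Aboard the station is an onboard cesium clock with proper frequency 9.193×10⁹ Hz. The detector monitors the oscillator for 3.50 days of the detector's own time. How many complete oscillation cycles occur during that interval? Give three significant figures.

γ = 1/√(1 − 0.800²) = 5/3 ≈ 1.667
During 3.50 days of lab time, the oscillator's proper time advances by τ = Δt/γ = 3.50/1.667 = 2.100 days = 1.814×10⁵ s.
N = f × τ = 9.193×10⁹ × 1.814×10⁵ = 1.668×10¹⁵.

N = 1.67×10¹⁵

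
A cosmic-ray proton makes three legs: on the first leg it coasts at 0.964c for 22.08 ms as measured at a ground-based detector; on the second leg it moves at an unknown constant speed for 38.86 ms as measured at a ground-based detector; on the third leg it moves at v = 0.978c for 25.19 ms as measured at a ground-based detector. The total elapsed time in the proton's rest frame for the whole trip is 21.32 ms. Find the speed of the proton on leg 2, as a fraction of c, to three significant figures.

β = 0.965

Leg 1: γ = 1/√(1 − 0.964²) = 1/√0.07070 = 3.761; τ_1 = 22.08/3.761 = 5.871 ms.
Leg 2: speed unknown; τ_2 = 38.86/γ_2.
Leg 3: γ = 1/√(1 − 0.978²) = 1/√0.04352 = 4.794; τ_3 = 25.19/4.794 = 5.255 ms.
Total proper time: 5.871 + τ_2 + 5.255 = 21.32, so τ_2 = 21.32 − 11.13 = 10.19 ms.
γ_2 = 38.86/10.19 = 3.812; β = √(1 − 1/γ²) = √0.9312.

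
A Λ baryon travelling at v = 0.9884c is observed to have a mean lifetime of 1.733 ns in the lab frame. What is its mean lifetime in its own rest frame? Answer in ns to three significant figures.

τ₀ = 0.263 ns

γ = 1/√(1 − 0.9884²) = 1/√0.02307 = 6.584
The lab-frame lifetime is the dilated interval; the proper lifetime is τ₀ = Δt/γ = 1.733/6.584 ns.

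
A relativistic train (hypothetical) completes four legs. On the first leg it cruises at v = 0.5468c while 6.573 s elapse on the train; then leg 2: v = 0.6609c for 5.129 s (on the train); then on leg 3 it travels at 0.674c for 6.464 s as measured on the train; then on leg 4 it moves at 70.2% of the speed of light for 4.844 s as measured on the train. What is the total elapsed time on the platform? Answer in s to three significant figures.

Leg 1: γ = 1/√(1 − 0.5468²) = 1/√0.7010 = 1.194; Δt_1 = 1.194 × 6.573 = 7.851 s.
Leg 2: γ = 1/√(1 − 0.6609²) = 1/√0.5632 = 1.332; Δt_2 = 1.332 × 5.129 = 6.834 s.
Leg 3: γ = 1/√(1 − 0.674²) = 1/√0.5457 = 1.354; Δt_3 = 1.354 × 6.464 = 8.750 s.
Leg 4: β = 0.702; γ = 1/√(1 − 0.702²) = 1/√0.5072 = 1.404; Δt_4 = 1.404 × 4.844 = 6.802 s.
Total: 7.851 + 6.834 + 8.750 + 6.802 s.

Δt = 30.2 s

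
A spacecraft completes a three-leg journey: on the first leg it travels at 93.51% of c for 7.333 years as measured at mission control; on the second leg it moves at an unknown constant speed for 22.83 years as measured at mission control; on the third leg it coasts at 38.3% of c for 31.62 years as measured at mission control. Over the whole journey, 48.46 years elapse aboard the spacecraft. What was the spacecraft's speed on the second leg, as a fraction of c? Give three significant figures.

β = 0.684

Leg 1: β = 0.9351; γ = 1/√(1 − 0.9351²) = 1/√0.1256 = 2.822; τ_1 = 7.333/2.822 = 2.599 years.
Leg 2: speed unknown; τ_2 = 22.83/γ_2.
Leg 3: β = 0.383; γ = 1/√(1 − 0.383²) = 1/√0.8533 = 1.083; τ_3 = 31.62/1.083 = 29.21 years.
Total proper time: 2.599 + τ_2 + 29.21 = 48.46, so τ_2 = 48.46 − 31.81 = 16.65 years.
γ_2 = 22.83/16.65 = 1.371; β = √(1 − 1/γ²) = √0.4680.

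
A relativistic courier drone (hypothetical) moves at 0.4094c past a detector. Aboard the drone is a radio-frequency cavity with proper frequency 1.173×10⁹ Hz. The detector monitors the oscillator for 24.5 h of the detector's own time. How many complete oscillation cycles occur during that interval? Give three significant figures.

γ = 1/√(1 − 0.4094²) = 1/√0.8324 = 1.096
During 24.5 h of lab time, the oscillator's proper time advances by τ = Δt/γ = 24.5/1.096 = 22.35 h = 8.047×10⁴ s.
N = f × τ = 1.173×10⁹ × 8.047×10⁴ = 9.439×10¹³.

N = 9.44×10¹³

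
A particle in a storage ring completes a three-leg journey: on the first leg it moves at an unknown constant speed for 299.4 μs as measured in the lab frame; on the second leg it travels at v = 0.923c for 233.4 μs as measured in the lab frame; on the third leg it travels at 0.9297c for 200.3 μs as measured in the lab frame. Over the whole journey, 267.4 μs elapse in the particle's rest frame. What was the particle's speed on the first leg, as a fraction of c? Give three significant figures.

β = 0.938

Leg 1: speed unknown; τ_1 = 299.4/γ_1.
Leg 2: γ = 1/√(1 − 0.923²) = 1/√0.1481 = 2.599; τ_2 = 233.4/2.599 = 89.81 μs.
Leg 3: γ = 1/√(1 − 0.9297²) = 1/√0.1357 = 2.715; τ_3 = 200.3/2.715 = 73.77 μs.
Total proper time: τ_1 + 89.81 + 73.77 = 267.4, so τ_1 = 267.4 − 163.6 = 103.8 μs.
γ_1 = 299.4/103.8 = 2.884; β = √(1 − 1/γ²) = √0.8798.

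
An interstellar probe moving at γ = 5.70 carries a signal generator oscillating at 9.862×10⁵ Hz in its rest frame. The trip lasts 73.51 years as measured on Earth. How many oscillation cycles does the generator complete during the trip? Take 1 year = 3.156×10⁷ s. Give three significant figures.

N = 4.01×10¹⁴

γ = 5.70
The oscillator's own cycle count is N = f × τ where τ is the proper time aboard the probe. τ = Δt/γ = 73.51/5.700 = 12.90 years = 4.070×10⁸ s.
N = 9.862×10⁵ × 4.070×10⁸ = 4.014×10¹⁴.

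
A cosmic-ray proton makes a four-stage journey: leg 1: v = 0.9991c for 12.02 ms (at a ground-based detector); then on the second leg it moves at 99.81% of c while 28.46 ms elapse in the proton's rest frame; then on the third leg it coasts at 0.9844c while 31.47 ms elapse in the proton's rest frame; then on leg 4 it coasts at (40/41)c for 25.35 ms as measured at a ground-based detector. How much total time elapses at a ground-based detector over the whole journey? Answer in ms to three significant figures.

Leg 1: 12.02 ms is already measured at a ground-based detector.
Leg 2: β = 0.9981; γ = 1/√(1 − 0.9981²) = 1/√0.003796 = 16.23; Δt_2 = 16.23 × 28.46 = 461.9 ms.
Leg 3: γ = 1/√(1 − 0.9844²) = 1/√0.03096 = 5.684; Δt_3 = 5.684 × 31.47 = 178.9 ms.
Leg 4: 25.35 ms is already measured at a ground-based detector.
Total: 12.02 + 461.9 + 178.9 + 25.35 ms.

Δt = 678 ms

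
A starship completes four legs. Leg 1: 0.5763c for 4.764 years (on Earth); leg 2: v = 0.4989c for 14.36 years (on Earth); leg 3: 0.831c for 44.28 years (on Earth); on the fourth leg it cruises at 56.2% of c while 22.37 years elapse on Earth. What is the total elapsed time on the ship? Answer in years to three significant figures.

Leg 1: γ = 1/√(1 − 0.5763²) = 1/√0.6679 = 1.224; τ_1 = 4.764/1.224 = 3.893 years.
Leg 2: γ = 1/√(1 − 0.4989²) = 1/√0.7511 = 1.154; τ_2 = 14.36/1.154 = 12.45 years.
Leg 3: γ = 1/√(1 − 0.831²) = 1/√0.3094 = 1.798; τ_3 = 44.28/1.798 = 24.63 years.
Leg 4: β = 0.562; γ = 1/√(1 − 0.562²) = 1/√0.6842 = 1.209; τ_4 = 22.37/1.209 = 18.50 years.
Total: 3.893 + 12.45 + 24.63 + 18.50 years.

τ = 59.5 years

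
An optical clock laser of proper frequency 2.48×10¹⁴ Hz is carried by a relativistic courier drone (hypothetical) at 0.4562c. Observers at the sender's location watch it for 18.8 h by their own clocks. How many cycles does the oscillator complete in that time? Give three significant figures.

γ = 1/√(1 − 0.4562²) = 1/√0.7919 = 1.124
During 18.8 h of lab time, the oscillator's proper time advances by τ = Δt/γ = 18.8/1.124 = 16.73 h = 6.023×10⁴ s.
N = f × τ = 2.48×10¹⁴ × 6.023×10⁴ = 1.494×10¹⁹.

N = 1.49×10¹⁹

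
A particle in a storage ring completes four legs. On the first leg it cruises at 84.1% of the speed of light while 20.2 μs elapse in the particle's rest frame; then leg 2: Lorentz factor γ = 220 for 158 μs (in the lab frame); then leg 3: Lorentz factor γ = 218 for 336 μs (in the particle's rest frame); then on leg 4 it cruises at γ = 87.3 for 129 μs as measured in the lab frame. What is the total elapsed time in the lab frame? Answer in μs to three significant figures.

Leg 1: β = 0.841; γ = 1/√(1 − 0.841²) = 1/√0.2927 = 1.848; Δt_1 = 1.848 × 20.2 = 37.34 μs.
Leg 2: 158 μs is already measured in the lab frame.
Leg 3: γ = 218; Δt_3 = 218.0 × 336 = 7.325×10⁴ μs.
Leg 4: 129 μs is already measured in the lab frame.
Total: 37.34 + 158.0 + 7.325×10⁴ + 129.0 μs.

Δt = 7.36×10⁴ μs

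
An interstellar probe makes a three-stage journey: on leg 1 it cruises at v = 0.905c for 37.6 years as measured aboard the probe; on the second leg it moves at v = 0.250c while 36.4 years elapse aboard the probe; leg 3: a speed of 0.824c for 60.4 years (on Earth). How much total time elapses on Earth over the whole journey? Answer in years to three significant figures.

Δt = 186 years

Leg 1: γ = 1/√(1 − 0.905²) = 1/√0.1810 = 2.351; Δt_1 = 2.351 × 37.6 = 88.38 years.
Leg 2: γ = 1/√(1 − 0.250²) = 1/√0.9375 = 1.033; Δt_2 = 1.033 × 36.4 = 37.59 years.
Leg 3: 60.4 years is already measured on Earth.
Total: 88.38 + 37.59 + 60.40 years.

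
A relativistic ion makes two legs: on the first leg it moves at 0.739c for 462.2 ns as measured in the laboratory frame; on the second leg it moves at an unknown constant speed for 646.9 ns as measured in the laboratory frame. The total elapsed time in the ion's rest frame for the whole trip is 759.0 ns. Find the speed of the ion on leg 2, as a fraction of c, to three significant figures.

Leg 1: γ = 1/√(1 − 0.739²) = 1/√0.4539 = 1.484; τ_1 = 462.2/1.484 = 311.4 ns.
Leg 2: speed unknown; τ_2 = 646.9/γ_2.
Total proper time: 311.4 + τ_2 = 759.0, so τ_2 = 759.0 − 311.4 = 447.6 ns.
γ_2 = 646.9/447.6 = 1.445; β = √(1 − 1/γ²) = √0.5212.

β = 0.722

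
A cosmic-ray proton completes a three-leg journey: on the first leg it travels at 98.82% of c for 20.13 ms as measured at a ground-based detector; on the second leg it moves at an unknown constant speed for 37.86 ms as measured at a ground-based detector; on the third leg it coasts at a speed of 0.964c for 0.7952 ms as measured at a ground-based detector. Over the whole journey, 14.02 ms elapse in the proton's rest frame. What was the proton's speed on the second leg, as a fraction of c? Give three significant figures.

β = 0.959

Leg 1: β = 0.9882; γ = 1/√(1 − 0.9882²) = 1/√0.02346 = 6.529; τ_1 = 20.13/6.529 = 3.083 ms.
Leg 2: speed unknown; τ_2 = 37.86/γ_2.
Leg 3: γ = 1/√(1 − 0.964²) = 1/√0.07070 = 3.761; τ_3 = 0.7952/3.761 = 0.2114 ms.
Total proper time: 3.083 + τ_2 + 0.2114 = 14.02, so τ_2 = 14.02 − 3.295 = 10.73 ms.
γ_2 = 37.86/10.73 = 3.530; β = √(1 − 1/γ²) = √0.9197.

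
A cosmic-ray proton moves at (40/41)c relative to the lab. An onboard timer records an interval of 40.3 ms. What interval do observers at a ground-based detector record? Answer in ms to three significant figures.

γ = 1/√(1 − (40/41)²) = 41/9 ≈ 4.556
The interval measured in the proton's rest frame is the proper time (both events occur at the same place in that frame); the lab-frame interval is Δt = γτ = 4.556 × 40.3 ms.

Δt = 184 ms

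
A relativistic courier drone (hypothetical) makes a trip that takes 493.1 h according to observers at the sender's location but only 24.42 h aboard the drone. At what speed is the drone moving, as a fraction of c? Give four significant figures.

The proper time is measured aboard the drone (both events occur at the drone's location); Δt is measured at the sender's location. γ = Δt/τ = 493.1/24.42 = 20.19.
β = √(1 − 1/γ²) = √(1 − 0.002453) = √0.9975

β = 0.9988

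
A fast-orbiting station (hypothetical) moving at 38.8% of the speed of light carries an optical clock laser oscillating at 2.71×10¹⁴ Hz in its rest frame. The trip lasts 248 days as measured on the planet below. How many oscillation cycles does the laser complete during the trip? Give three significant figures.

N = 5.35×10²¹

β = 0.388; γ = 1/√(1 − 0.388²) = 1/√0.8495 = 1.085
The oscillator's own cycle count is N = f × τ where τ is the proper time aboard the station. τ = Δt/γ = 248/1.085 = 228.6 days = 1.975×10⁷ s.
N = 2.71×10¹⁴ × 1.975×10⁷ = 5.352×10²¹.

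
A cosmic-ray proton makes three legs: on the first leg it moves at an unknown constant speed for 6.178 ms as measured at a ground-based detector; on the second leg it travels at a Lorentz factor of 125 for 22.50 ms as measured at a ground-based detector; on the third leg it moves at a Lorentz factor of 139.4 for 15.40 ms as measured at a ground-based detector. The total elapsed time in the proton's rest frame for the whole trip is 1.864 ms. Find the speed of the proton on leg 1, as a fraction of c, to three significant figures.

Leg 1: speed unknown; τ_1 = 6.178/γ_1.
Leg 2: γ = 125; τ_2 = 22.50/125.0 = 0.1800 ms.
Leg 3: γ = 139.4; τ_3 = 15.40/139.4 = 0.1105 ms.
Total proper time: τ_1 + 0.1800 + 0.1105 = 1.864, so τ_1 = 1.864 − 0.2905 = 1.574 ms.
γ_1 = 6.178/1.574 = 3.926; β = √(1 − 1/γ²) = √0.9351.

β = 0.967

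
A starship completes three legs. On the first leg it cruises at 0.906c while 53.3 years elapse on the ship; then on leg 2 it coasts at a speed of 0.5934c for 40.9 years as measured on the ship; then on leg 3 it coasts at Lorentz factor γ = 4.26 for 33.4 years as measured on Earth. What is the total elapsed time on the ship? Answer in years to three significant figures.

Leg 1: 53.3 years is already measured on the ship.
Leg 2: 40.9 years is already measured on the ship.
Leg 3: γ = 4.26; τ_3 = 33.4/4.260 = 7.840 years.
Total: 53.30 + 40.90 + 7.840 years.

τ = 102 years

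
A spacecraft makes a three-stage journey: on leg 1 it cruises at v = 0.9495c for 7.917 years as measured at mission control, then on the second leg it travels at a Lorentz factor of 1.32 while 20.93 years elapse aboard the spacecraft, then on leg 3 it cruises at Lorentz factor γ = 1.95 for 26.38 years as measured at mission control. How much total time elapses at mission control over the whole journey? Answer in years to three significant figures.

Δt = 61.9 years

Leg 1: 7.917 years is already measured at mission control.
Leg 2: γ = 1.32; Δt_2 = 1.320 × 20.93 = 27.63 years.
Leg 3: 26.38 years is already measured at mission control.
Total: 7.917 + 27.63 + 26.38 years.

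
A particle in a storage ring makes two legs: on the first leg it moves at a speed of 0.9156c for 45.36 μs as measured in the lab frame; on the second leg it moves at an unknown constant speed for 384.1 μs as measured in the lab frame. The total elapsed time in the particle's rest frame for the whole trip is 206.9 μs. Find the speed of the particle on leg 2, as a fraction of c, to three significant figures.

β = 0.871

Leg 1: γ = 1/√(1 − 0.9156²) = 1/√0.1617 = 2.487; τ_1 = 45.36/2.487 = 18.24 μs.
Leg 2: speed unknown; τ_2 = 384.1/γ_2.
Total proper time: 18.24 + τ_2 = 206.9, so τ_2 = 206.9 − 18.24 = 188.7 μs.
γ_2 = 384.1/188.7 = 2.036; β = √(1 − 1/γ²) = √0.7587.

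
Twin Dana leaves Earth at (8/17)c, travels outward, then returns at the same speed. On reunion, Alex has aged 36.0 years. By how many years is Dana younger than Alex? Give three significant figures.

γ = 1/√(1 − (8/17)²) = 17/15 ≈ 1.133
Dana's elapsed proper time: τ = 36.0/1.133 = 31.76 years.
Age gap = Δt − τ = 36.0 − 31.76 years.

Δt − τ = 4.24 years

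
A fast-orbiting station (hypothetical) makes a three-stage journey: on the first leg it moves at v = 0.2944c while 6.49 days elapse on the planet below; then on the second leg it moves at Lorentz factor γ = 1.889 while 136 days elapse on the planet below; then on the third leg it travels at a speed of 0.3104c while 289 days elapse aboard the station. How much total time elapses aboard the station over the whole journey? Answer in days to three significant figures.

Leg 1: γ = 1/√(1 − 0.2944²) = 1/√0.9133 = 1.046; τ_1 = 6.49/1.046 = 6.202 days.
Leg 2: γ = 1.889; τ_2 = 136/1.889 = 72.00 days.
Leg 3: 289 days is already measured aboard the station.
Total: 6.202 + 72.00 + 289.0 days.

τ = 367 days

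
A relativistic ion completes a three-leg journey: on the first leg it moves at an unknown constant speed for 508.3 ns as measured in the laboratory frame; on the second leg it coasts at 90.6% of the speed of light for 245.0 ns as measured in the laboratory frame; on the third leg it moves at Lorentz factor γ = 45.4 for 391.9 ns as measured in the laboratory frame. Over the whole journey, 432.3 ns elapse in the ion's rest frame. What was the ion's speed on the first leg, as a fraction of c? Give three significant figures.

β = 0.777

Leg 1: speed unknown; τ_1 = 508.3/γ_1.
Leg 2: β = 0.906; γ = 1/√(1 − 0.906²) = 1/√0.1792 = 2.363; τ_2 = 245.0/2.363 = 103.7 ns.
Leg 3: γ = 45.4; τ_3 = 391.9/45.40 = 8.632 ns.
Total proper time: τ_1 + 103.7 + 8.632 = 432.3, so τ_1 = 432.3 − 112.3 = 320.0 ns.
γ_1 = 508.3/320.0 = 1.589; β = √(1 − 1/γ²) = √0.6038.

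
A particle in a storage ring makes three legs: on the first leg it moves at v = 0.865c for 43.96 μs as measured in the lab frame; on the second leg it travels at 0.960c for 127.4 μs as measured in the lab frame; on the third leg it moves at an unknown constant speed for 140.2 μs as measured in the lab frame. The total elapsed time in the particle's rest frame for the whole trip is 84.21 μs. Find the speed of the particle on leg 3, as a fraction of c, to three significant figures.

Leg 1: γ = 1/√(1 − 0.865²) = 1/√0.2518 = 1.993; τ_1 = 43.96/1.993 = 22.06 μs.
Leg 2: γ = 1/√(1 − 0.960²) = 25/7 ≈ 3.571; τ_2 = 127.4/3.571 = 35.67 μs.
Leg 3: speed unknown; τ_3 = 140.2/γ_3.
Total proper time: 22.06 + 35.67 + τ_3 = 84.21, so τ_3 = 84.21 − 57.73 = 26.48 μs.
γ_3 = 140.2/26.48 = 5.295; β = √(1 − 1/γ²) = √0.9643.

β = 0.982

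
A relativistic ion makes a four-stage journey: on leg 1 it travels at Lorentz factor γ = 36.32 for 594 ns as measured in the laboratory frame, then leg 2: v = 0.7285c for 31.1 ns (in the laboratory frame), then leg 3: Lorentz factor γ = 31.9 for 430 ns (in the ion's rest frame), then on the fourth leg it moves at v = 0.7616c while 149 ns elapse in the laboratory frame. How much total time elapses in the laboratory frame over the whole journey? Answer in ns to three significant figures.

Leg 1: 594 ns is already measured in the laboratory frame.
Leg 2: 31.1 ns is already measured in the laboratory frame.
Leg 3: γ = 31.9; Δt_3 = 31.90 × 430 = 1.372×10⁴ ns.
Leg 4: 149 ns is already measured in the laboratory frame.
Total: 594.0 + 31.10 + 1.372×10⁴ + 149.0 ns.

Δt = 1.45×10⁴ ns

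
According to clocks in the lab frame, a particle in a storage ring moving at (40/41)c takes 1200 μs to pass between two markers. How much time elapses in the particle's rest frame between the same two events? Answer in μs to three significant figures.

τ = 263 μs

γ = 1/√(1 − (40/41)²) = 41/9 ≈ 4.556
The interval measured in the lab frame is the dilated one; the clock in the particle's rest frame measures the proper time τ = Δt/γ = 1200/4.556 μs.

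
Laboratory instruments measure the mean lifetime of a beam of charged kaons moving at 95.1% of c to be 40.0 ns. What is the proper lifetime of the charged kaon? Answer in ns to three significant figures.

τ₀ = 12.4 ns

β = 0.951; γ = 1/√(1 − 0.951²) = 1/√0.09560 = 3.234
The lab-frame lifetime is the dilated interval; the proper lifetime is τ₀ = Δt/γ = 40.0/3.234 ns.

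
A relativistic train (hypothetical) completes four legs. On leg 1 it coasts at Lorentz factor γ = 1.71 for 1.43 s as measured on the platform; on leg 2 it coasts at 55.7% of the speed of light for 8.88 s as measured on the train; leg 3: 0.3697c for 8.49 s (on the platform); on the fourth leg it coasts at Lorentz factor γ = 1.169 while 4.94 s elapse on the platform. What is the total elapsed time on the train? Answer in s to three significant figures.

τ = 21.8 s

Leg 1: γ = 1.71; τ_1 = 1.43/1.710 = 0.8363 s.
Leg 2: 8.88 s is already measured on the train.
Leg 3: γ = 1/√(1 − 0.3697²) = 1/√0.8633 = 1.076; τ_3 = 8.49/1.076 = 7.888 s.
Leg 4: γ = 1.169; τ_4 = 4.94/1.169 = 4.226 s.
Total: 0.8363 + 8.880 + 7.888 + 4.226 s.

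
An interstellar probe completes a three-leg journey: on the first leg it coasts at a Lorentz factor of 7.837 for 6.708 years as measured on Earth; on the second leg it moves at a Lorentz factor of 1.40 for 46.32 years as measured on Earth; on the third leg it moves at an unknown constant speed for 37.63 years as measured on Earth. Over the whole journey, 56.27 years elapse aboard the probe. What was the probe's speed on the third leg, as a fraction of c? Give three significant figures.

Leg 1: γ = 7.837; τ_1 = 6.708/7.837 = 0.8559 years.
Leg 2: γ = 1.40; τ_2 = 46.32/1.400 = 33.09 years.
Leg 3: speed unknown; τ_3 = 37.63/γ_3.
Total proper time: 0.8559 + 33.09 + τ_3 = 56.27, so τ_3 = 56.27 − 33.94 = 22.33 years.
γ_3 = 37.63/22.33 = 1.685; β = √(1 − 1/γ²) = √0.6479.

β = 0.805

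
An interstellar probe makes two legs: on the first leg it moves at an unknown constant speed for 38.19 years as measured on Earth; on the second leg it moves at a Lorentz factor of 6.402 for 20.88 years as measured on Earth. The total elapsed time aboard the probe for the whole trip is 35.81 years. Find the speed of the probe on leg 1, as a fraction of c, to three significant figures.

β = 0.523

Leg 1: speed unknown; τ_1 = 38.19/γ_1.
Leg 2: γ = 6.402; τ_2 = 20.88/6.402 = 3.261 years.
Total proper time: τ_1 + 3.261 = 35.81, so τ_1 = 35.81 − 3.261 = 32.55 years.
γ_1 = 38.19/32.55 = 1.173; β = √(1 − 1/γ²) = √0.2736.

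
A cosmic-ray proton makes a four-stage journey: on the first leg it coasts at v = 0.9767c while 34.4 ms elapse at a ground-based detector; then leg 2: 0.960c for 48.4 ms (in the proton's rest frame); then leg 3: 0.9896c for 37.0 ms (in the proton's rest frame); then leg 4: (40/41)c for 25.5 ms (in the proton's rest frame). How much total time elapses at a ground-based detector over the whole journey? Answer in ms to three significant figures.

Δt = 581 ms

Leg 1: 34.4 ms is already measured at a ground-based detector.
Leg 2: γ = 1/√(1 − 0.960²) = 25/7 ≈ 3.571; Δt_2 = 3.571 × 48.4 = 172.9 ms.
Leg 3: γ = 1/√(1 − 0.9896²) = 1/√0.02069 = 6.952; Δt_3 = 6.952 × 37.0 = 257.2 ms.
Leg 4: γ = 1/√(1 − (40/41)²) = 41/9 ≈ 4.556; Δt_4 = 4.556 × 25.5 = 116.2 ms.
Total: 34.40 + 172.9 + 257.2 + 116.2 ms.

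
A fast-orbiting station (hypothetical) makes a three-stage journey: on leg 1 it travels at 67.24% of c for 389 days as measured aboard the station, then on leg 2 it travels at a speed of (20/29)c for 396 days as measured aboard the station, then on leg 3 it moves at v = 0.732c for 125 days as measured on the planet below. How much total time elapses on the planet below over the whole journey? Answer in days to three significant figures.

Δt = 1200 days

Leg 1: β = 0.6724; γ = 1/√(1 − 0.6724²) = 1/√0.5479 = 1.351; Δt_1 = 1.351 × 389 = 525.5 days.
Leg 2: γ = 1/√(1 − (20/29)²) = 29/21 ≈ 1.381; Δt_2 = 1.381 × 396 = 546.9 days.
Leg 3: 125 days is already measured on the planet below.
Total: 525.5 + 546.9 + 125.0 days.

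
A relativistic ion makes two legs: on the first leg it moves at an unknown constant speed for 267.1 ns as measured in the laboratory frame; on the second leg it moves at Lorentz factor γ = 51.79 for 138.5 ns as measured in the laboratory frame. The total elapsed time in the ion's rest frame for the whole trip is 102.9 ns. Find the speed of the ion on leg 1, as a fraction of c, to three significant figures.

Leg 1: speed unknown; τ_1 = 267.1/γ_1.
Leg 2: γ = 51.79; τ_2 = 138.5/51.79 = 2.674 ns.
Total proper time: τ_1 + 2.674 = 102.9, so τ_1 = 102.9 − 2.674 = 100.2 ns.
γ_1 = 267.1/100.2 = 2.665; β = √(1 − 1/γ²) = √0.8592.

β = 0.927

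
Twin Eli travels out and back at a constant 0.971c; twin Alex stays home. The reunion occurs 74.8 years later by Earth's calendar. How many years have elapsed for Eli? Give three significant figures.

τ = 17.9 years

γ = 1/√(1 − 0.971²) = 1/√0.05716 = 4.183
Eli's clock measures proper time along the trip: τ = Δt/γ = 74.8/4.183 years.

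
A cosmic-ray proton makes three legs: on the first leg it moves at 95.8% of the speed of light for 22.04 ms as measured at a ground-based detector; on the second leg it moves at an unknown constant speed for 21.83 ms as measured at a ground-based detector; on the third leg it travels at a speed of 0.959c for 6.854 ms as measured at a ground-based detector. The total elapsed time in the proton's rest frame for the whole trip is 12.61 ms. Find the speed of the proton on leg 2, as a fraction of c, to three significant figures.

β = 0.980

Leg 1: β = 0.958; γ = 1/√(1 − 0.958²) = 1/√0.08224 = 3.487; τ_1 = 22.04/3.487 = 6.320 ms.
Leg 2: speed unknown; τ_2 = 21.83/γ_2.
Leg 3: γ = 1/√(1 − 0.959²) = 1/√0.08032 = 3.529; τ_3 = 6.854/3.529 = 1.942 ms.
Total proper time: 6.320 + τ_2 + 1.942 = 12.61, so τ_2 = 12.61 − 8.263 = 4.347 ms.
γ_2 = 21.83/4.347 = 5.022; β = √(1 − 1/γ²) = √0.9603.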